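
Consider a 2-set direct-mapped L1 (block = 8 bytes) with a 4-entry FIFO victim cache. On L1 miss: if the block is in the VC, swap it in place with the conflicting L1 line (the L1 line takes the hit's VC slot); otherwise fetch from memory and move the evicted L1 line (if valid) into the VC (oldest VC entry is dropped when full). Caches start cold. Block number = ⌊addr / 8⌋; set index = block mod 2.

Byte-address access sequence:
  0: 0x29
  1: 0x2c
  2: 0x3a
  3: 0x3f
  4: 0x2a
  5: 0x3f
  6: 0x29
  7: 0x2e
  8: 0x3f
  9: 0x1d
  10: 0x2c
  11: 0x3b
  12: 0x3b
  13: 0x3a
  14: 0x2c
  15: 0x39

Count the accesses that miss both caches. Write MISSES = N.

#0 0x29→b5/s1 MISS; vc=[]
#1 0x2c→b5/s1 L1-HIT; vc=[]
#2 0x3a→b7/s1 MISS; vc=[5]
#3 0x3f→b7/s1 L1-HIT; vc=[5]
#4 0x2a→b5/s1 VC-HIT; vc=[7]
#5 0x3f→b7/s1 VC-HIT; vc=[5]
#6 0x29→b5/s1 VC-HIT; vc=[7]
#7 0x2e→b5/s1 L1-HIT; vc=[7]
#8 0x3f→b7/s1 VC-HIT; vc=[5]
#9 0x1d→b3/s1 MISS; vc=[5,7]
#10 0x2c→b5/s1 VC-HIT; vc=[3,7]
#11 0x3b→b7/s1 VC-HIT; vc=[3,5]
#12 0x3b→b7/s1 L1-HIT; vc=[3,5]
#13 0x3a→b7/s1 L1-HIT; vc=[3,5]
#14 0x2c→b5/s1 VC-HIT; vc=[3,7]
#15 0x39→b7/s1 VC-HIT; vc=[3,5]

MISSES = 3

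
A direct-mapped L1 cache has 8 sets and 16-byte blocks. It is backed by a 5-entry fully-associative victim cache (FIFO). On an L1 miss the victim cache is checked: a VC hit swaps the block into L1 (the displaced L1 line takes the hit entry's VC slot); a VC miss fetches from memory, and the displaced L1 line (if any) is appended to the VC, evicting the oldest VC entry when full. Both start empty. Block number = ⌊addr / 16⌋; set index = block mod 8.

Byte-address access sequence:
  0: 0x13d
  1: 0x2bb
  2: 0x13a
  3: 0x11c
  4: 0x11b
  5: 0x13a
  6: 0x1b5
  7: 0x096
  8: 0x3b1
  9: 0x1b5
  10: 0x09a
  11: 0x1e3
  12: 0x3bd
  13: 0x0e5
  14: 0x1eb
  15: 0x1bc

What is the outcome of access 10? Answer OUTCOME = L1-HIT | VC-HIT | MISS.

OUTCOME = L1-HIT

0: 0x13d (blk 19, set 3) → MISS  vc=[]
1: 0x2bb (blk 43, set 3) → MISS  vc=[19]
2: 0x13a (blk 19, set 3) → VC-HIT  vc=[43]
3: 0x11c (blk 17, set 1) → MISS  vc=[43]
4: 0x11b (blk 17, set 1) → L1-HIT  vc=[43]
5: 0x13a (blk 19, set 3) → L1-HIT  vc=[43]
6: 0x1b5 (blk 27, set 3) → MISS  vc=[43, 19]
7: 0x96 (blk 9, set 1) → MISS  vc=[43, 19, 17]
8: 0x3b1 (blk 59, set 3) → MISS  vc=[43, 19, 17, 27]
9: 0x1b5 (blk 27, set 3) → VC-HIT  vc=[43, 19, 17, 59]
10: 0x9a (blk 9, set 1) → L1-HIT  vc=[43, 19, 17, 59]
11: 0x1e3 (blk 30, set 6) → MISS  vc=[43, 19, 17, 59]
12: 0x3bd (blk 59, set 3) → VC-HIT  vc=[43, 19, 17, 27]
13: 0xe5 (blk 14, set 6) → MISS  vc=[43, 19, 17, 27, 30]
14: 0x1eb (blk 30, set 6) → VC-HIT  vc=[43, 19, 17, 27, 14]
15: 0x1bc (blk 27, set 3) → VC-HIT  vc=[43, 19, 17, 59, 14]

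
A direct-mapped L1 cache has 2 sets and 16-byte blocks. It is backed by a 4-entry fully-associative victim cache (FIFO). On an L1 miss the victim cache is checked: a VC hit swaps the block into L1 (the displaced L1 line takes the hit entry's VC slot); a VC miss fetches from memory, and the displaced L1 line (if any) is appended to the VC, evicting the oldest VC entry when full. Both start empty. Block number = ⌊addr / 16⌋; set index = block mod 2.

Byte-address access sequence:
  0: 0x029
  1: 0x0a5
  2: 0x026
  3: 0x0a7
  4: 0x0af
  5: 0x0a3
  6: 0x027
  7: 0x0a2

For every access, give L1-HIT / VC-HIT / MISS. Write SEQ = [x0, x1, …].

SEQ = [MISS, MISS, VC-HIT, VC-HIT, L1-HIT, L1-HIT, VC-HIT, VC-HIT]

  [0] addr=0x29 blk=2 s=0: MISS | VC []
  [1] addr=0xa5 blk=10 s=0: MISS | VC [2]
  [2] addr=0x26 blk=2 s=0: VC-HIT | VC [10]
  [3] addr=0xa7 blk=10 s=0: VC-HIT | VC [2]
  [4] addr=0xaf blk=10 s=0: L1-HIT | VC [2]
  [5] addr=0xa3 blk=10 s=0: L1-HIT | VC [2]
  [6] addr=0x27 blk=2 s=0: VC-HIT | VC [10]
  [7] addr=0xa2 blk=10 s=0: VC-HIT | VC [2]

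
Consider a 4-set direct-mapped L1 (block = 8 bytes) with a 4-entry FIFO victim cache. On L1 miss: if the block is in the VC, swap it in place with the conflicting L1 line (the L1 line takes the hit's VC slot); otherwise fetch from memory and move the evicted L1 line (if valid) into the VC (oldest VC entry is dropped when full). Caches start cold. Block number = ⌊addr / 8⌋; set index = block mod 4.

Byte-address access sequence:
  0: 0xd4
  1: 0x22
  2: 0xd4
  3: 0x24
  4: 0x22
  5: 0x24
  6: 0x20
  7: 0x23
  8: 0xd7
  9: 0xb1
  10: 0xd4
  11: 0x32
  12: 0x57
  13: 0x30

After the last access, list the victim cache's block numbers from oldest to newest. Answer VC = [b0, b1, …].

0: 0xd4 (blk 26, set 2) → MISS  vc=[]
1: 0x22 (blk 4, set 0) → MISS  vc=[]
2: 0xd4 (blk 26, set 2) → L1-HIT  vc=[]
3: 0x24 (blk 4, set 0) → L1-HIT  vc=[]
4: 0x22 (blk 4, set 0) → L1-HIT  vc=[]
5: 0x24 (blk 4, set 0) → L1-HIT  vc=[]
6: 0x20 (blk 4, set 0) → L1-HIT  vc=[]
7: 0x23 (blk 4, set 0) → L1-HIT  vc=[]
8: 0xd7 (blk 26, set 2) → L1-HIT  vc=[]
9: 0xb1 (blk 22, set 2) → MISS  vc=[26]
10: 0xd4 (blk 26, set 2) → VC-HIT  vc=[22]
11: 0x32 (blk 6, set 2) → MISS  vc=[22, 26]
12: 0x57 (blk 10, set 2) → MISS  vc=[22, 26, 6]
13: 0x30 (blk 6, set 2) → VC-HIT  vc=[22, 26, 10]

VC = [22, 26, 10]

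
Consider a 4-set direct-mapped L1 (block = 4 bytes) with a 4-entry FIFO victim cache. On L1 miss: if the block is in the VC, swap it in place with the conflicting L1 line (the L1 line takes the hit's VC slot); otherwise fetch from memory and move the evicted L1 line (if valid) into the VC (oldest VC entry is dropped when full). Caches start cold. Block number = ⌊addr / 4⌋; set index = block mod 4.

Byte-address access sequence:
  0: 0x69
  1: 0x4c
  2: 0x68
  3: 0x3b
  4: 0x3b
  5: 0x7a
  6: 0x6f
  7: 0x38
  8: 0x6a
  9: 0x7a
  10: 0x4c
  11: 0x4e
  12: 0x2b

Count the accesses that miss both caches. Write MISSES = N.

#0 0x69→b26/s2 MISS; vc=[]
#1 0x4c→b19/s3 MISS; vc=[]
#2 0x68→b26/s2 L1-HIT; vc=[]
#3 0x3b→b14/s2 MISS; vc=[26]
#4 0x3b→b14/s2 L1-HIT; vc=[26]
#5 0x7a→b30/s2 MISS; vc=[26,14]
#6 0x6f→b27/s3 MISS; vc=[26,14,19]
#7 0x38→b14/s2 VC-HIT; vc=[26,30,19]
#8 0x6a→b26/s2 VC-HIT; vc=[14,30,19]
#9 0x7a→b30/s2 VC-HIT; vc=[14,26,19]
#10 0x4c→b19/s3 VC-HIT; vc=[14,26,27]
#11 0x4e→b19/s3 L1-HIT; vc=[14,26,27]
#12 0x2b→b10/s2 MISS; vc=[14,26,27,30]

MISSES = 6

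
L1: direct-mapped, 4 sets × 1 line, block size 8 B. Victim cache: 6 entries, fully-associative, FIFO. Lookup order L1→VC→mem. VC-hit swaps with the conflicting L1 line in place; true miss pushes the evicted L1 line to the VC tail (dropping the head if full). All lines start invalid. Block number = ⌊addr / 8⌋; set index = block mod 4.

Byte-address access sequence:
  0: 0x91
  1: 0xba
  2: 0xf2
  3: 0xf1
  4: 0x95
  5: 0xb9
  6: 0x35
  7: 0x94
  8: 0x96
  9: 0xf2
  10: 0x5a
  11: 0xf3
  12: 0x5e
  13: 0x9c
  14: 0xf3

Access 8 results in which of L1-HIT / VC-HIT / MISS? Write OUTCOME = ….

  [0] addr=0x91 blk=18 s=2: MISS | VC []
  [1] addr=0xba blk=23 s=3: MISS | VC []
  [2] addr=0xf2 blk=30 s=2: MISS | VC [18]
  [3] addr=0xf1 blk=30 s=2: L1-HIT | VC [18]
  [4] addr=0x95 blk=18 s=2: VC-HIT | VC [30]
  [5] addr=0xb9 blk=23 s=3: L1-HIT | VC [30]
  [6] addr=0x35 blk=6 s=2: MISS | VC [30, 18]
  [7] addr=0x94 blk=18 s=2: VC-HIT | VC [30, 6]
  [8] addr=0x96 blk=18 s=2: L1-HIT | VC [30, 6]
  [9] addr=0xf2 blk=30 s=2: VC-HIT | VC [18, 6]
  [10] addr=0x5a blk=11 s=3: MISS | VC [18, 6, 23]
  [11] addr=0xf3 blk=30 s=2: L1-HIT | VC [18, 6, 23]
  [12] addr=0x5e blk=11 s=3: L1-HIT | VC [18, 6, 23]
  [13] addr=0x9c blk=19 s=3: MISS | VC [18, 6, 23, 11]
  [14] addr=0xf3 blk=30 s=2: L1-HIT | VC [18, 6, 23, 11]

OUTCOME = L1-HIT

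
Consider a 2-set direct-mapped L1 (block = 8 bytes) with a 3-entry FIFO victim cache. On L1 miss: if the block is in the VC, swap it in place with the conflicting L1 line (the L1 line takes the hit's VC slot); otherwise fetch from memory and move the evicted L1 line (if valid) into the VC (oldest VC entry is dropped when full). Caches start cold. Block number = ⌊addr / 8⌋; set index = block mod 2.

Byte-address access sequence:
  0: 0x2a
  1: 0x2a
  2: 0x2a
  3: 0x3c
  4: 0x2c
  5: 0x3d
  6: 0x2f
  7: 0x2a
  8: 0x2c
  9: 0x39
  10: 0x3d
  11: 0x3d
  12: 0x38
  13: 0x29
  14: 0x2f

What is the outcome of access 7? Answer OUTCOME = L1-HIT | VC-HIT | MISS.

OUTCOME = L1-HIT

  [0] addr=0x2a blk=5 s=1: MISS | VC []
  [1] addr=0x2a blk=5 s=1: L1-HIT | VC []
  [2] addr=0x2a blk=5 s=1: L1-HIT | VC []
  [3] addr=0x3c blk=7 s=1: MISS | VC [5]
  [4] addr=0x2c blk=5 s=1: VC-HIT | VC [7]
  [5] addr=0x3d blk=7 s=1: VC-HIT | VC [5]
  [6] addr=0x2f blk=5 s=1: VC-HIT | VC [7]
  [7] addr=0x2a blk=5 s=1: L1-HIT | VC [7]
  [8] addr=0x2c blk=5 s=1: L1-HIT | VC [7]
  [9] addr=0x39 blk=7 s=1: VC-HIT | VC [5]
  [10] addr=0x3d blk=7 s=1: L1-HIT | VC [5]
  [11] addr=0x3d blk=7 s=1: L1-HIT | VC [5]
  [12] addr=0x38 blk=7 s=1: L1-HIT | VC [5]
  [13] addr=0x29 blk=5 s=1: VC-HIT | VC [7]
  [14] addr=0x2f blk=5 s=1: L1-HIT | VC [7]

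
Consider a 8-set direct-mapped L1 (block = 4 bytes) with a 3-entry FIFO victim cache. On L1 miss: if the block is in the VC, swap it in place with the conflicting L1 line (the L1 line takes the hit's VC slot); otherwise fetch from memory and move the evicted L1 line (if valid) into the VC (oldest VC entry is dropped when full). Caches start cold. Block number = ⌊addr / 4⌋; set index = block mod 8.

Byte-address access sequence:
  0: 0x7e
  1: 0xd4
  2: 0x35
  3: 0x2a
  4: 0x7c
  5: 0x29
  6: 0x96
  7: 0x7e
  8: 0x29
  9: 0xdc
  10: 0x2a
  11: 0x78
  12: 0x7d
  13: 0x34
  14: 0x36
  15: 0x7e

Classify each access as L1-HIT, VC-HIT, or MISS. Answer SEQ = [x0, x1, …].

SEQ = [MISS, MISS, MISS, MISS, L1-HIT, L1-HIT, MISS, L1-HIT, L1-HIT, MISS, L1-HIT, MISS, VC-HIT, VC-HIT, L1-HIT, L1-HIT]

  [0] addr=0x7e blk=31 s=7: MISS | VC []
  [1] addr=0xd4 blk=53 s=5: MISS | VC []
  [2] addr=0x35 blk=13 s=5: MISS | VC [53]
  [3] addr=0x2a blk=10 s=2: MISS | VC [53]
  [4] addr=0x7c blk=31 s=7: L1-HIT | VC [53]
  [5] addr=0x29 blk=10 s=2: L1-HIT | VC [53]
  [6] addr=0x96 blk=37 s=5: MISS | VC [53, 13]
  [7] addr=0x7e blk=31 s=7: L1-HIT | VC [53, 13]
  [8] addr=0x29 blk=10 s=2: L1-HIT | VC [53, 13]
  [9] addr=0xdc blk=55 s=7: MISS | VC [53, 13, 31]
  [10] addr=0x2a blk=10 s=2: L1-HIT | VC [53, 13, 31]
  [11] addr=0x78 blk=30 s=6: MISS | VC [53, 13, 31]
  [12] addr=0x7d blk=31 s=7: VC-HIT | VC [53, 13, 55]
  [13] addr=0x34 blk=13 s=5: VC-HIT | VC [53, 37, 55]
  [14] addr=0x36 blk=13 s=5: L1-HIT | VC [53, 37, 55]
  [15] addr=0x7e blk=31 s=7: L1-HIT | VC [53, 37, 55]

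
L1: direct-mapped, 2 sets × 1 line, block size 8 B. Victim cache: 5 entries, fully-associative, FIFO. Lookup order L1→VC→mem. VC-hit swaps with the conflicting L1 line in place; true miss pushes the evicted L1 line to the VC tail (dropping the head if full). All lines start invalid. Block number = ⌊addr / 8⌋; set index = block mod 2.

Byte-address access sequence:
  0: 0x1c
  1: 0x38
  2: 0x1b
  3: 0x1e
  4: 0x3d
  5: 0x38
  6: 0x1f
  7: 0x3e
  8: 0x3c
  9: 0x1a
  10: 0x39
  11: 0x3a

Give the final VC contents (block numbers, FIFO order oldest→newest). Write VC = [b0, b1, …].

VC = [3]

0: 0x1c (blk 3, set 1) → MISS  vc=[]
1: 0x38 (blk 7, set 1) → MISS  vc=[3]
2: 0x1b (blk 3, set 1) → VC-HIT  vc=[7]
3: 0x1e (blk 3, set 1) → L1-HIT  vc=[7]
4: 0x3d (blk 7, set 1) → VC-HIT  vc=[3]
5: 0x38 (blk 7, set 1) → L1-HIT  vc=[3]
6: 0x1f (blk 3, set 1) → VC-HIT  vc=[7]
7: 0x3e (blk 7, set 1) → VC-HIT  vc=[3]
8: 0x3c (blk 7, set 1) → L1-HIT  vc=[3]
9: 0x1a (blk 3, set 1) → VC-HIT  vc=[7]
10: 0x39 (blk 7, set 1) → VC-HIT  vc=[3]
11: 0x3a (blk 7, set 1) → L1-HIT  vc=[3]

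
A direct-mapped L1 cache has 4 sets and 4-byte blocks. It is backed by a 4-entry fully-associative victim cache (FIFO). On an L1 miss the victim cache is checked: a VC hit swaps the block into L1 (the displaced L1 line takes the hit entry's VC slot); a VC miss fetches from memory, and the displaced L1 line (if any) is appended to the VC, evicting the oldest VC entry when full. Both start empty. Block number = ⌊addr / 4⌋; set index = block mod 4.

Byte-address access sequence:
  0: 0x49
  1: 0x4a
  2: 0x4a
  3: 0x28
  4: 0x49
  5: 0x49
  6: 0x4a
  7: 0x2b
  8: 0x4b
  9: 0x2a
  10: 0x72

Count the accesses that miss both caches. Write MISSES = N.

#0 0x49→b18/s2 MISS; vc=[]
#1 0x4a→b18/s2 L1-HIT; vc=[]
#2 0x4a→b18/s2 L1-HIT; vc=[]
#3 0x28→b10/s2 MISS; vc=[18]
#4 0x49→b18/s2 VC-HIT; vc=[10]
#5 0x49→b18/s2 L1-HIT; vc=[10]
#6 0x4a→b18/s2 L1-HIT; vc=[10]
#7 0x2b→b10/s2 VC-HIT; vc=[18]
#8 0x4b→b18/s2 VC-HIT; vc=[10]
#9 0x2a→b10/s2 VC-HIT; vc=[18]
#10 0x72→b28/s0 MISS; vc=[18]

MISSES = 3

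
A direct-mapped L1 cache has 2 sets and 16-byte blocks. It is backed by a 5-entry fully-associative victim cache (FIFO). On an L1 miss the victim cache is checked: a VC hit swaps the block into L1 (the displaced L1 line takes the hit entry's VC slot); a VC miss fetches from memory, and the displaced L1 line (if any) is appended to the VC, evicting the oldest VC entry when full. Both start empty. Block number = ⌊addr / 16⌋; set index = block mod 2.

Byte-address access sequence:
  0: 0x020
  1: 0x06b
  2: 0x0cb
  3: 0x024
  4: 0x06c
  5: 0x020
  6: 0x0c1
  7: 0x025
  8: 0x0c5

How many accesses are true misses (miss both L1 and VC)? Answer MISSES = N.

MISSES = 3

0: 0x20 (blk 2, set 0) → MISS  vc=[]
1: 0x6b (blk 6, set 0) → MISS  vc=[2]
2: 0xcb (blk 12, set 0) → MISS  vc=[2, 6]
3: 0x24 (blk 2, set 0) → VC-HIT  vc=[12, 6]
4: 0x6c (blk 6, set 0) → VC-HIT  vc=[12, 2]
5: 0x20 (blk 2, set 0) → VC-HIT  vc=[12, 6]
6: 0xc1 (blk 12, set 0) → VC-HIT  vc=[2, 6]
7: 0x25 (blk 2, set 0) → VC-HIT  vc=[12, 6]
8: 0xc5 (blk 12, set 0) → VC-HIT  vc=[2, 6]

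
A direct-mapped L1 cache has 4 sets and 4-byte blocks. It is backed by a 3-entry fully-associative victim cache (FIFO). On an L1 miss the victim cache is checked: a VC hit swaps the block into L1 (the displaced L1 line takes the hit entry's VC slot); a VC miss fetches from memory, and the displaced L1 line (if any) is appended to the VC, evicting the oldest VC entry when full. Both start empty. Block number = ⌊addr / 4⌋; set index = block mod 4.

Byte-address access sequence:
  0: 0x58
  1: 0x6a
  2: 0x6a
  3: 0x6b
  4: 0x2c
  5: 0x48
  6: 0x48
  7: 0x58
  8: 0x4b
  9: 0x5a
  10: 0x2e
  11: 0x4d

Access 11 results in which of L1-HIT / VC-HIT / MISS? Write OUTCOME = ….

0: 0x58 (blk 22, set 2) → MISS  vc=[]
1: 0x6a (blk 26, set 2) → MISS  vc=[22]
2: 0x6a (blk 26, set 2) → L1-HIT  vc=[22]
3: 0x6b (blk 26, set 2) → L1-HIT  vc=[22]
4: 0x2c (blk 11, set 3) → MISS  vc=[22]
5: 0x48 (blk 18, set 2) → MISS  vc=[22, 26]
6: 0x48 (blk 18, set 2) → L1-HIT  vc=[22, 26]
7: 0x58 (blk 22, set 2) → VC-HIT  vc=[18, 26]
8: 0x4b (blk 18, set 2) → VC-HIT  vc=[22, 26]
9: 0x5a (blk 22, set 2) → VC-HIT  vc=[18, 26]
10: 0x2e (blk 11, set 3) → L1-HIT  vc=[18, 26]
11: 0x4d (blk 19, set 3) → MISS  vc=[18, 26, 11]

OUTCOME = MISS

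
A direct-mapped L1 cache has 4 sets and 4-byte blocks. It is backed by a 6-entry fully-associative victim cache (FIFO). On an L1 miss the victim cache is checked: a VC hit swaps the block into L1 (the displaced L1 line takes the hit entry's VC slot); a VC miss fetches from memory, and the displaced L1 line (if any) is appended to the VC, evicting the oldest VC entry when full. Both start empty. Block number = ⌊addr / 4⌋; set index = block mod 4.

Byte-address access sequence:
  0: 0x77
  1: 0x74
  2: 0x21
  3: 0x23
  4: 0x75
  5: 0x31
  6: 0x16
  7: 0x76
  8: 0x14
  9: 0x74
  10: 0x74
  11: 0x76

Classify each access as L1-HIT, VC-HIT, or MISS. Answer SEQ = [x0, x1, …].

SEQ = [MISS, L1-HIT, MISS, L1-HIT, L1-HIT, MISS, MISS, VC-HIT, VC-HIT, VC-HIT, L1-HIT, L1-HIT]

#0 0x77→b29/s1 MISS; vc=[]
#1 0x74→b29/s1 L1-HIT; vc=[]
#2 0x21→b8/s0 MISS; vc=[]
#3 0x23→b8/s0 L1-HIT; vc=[]
#4 0x75→b29/s1 L1-HIT; vc=[]
#5 0x31→b12/s0 MISS; vc=[8]
#6 0x16→b5/s1 MISS; vc=[8,29]
#7 0x76→b29/s1 VC-HIT; vc=[8,5]
#8 0x14→b5/s1 VC-HIT; vc=[8,29]
#9 0x74→b29/s1 VC-HIT; vc=[8,5]
#10 0x74→b29/s1 L1-HIT; vc=[8,5]
#11 0x76→b29/s1 L1-HIT; vc=[8,5]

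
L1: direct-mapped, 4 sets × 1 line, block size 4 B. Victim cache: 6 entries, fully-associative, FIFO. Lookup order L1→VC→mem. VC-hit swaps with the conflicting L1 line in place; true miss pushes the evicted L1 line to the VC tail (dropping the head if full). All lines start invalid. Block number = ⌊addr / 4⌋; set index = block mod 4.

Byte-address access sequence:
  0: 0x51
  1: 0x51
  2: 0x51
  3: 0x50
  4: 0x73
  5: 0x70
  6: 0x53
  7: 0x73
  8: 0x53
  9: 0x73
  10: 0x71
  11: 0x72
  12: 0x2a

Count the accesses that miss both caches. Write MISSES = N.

MISSES = 3

#0 0x51→b20/s0 MISS; vc=[]
#1 0x51→b20/s0 L1-HIT; vc=[]
#2 0x51→b20/s0 L1-HIT; vc=[]
#3 0x50→b20/s0 L1-HIT; vc=[]
#4 0x73→b28/s0 MISS; vc=[20]
#5 0x70→b28/s0 L1-HIT; vc=[20]
#6 0x53→b20/s0 VC-HIT; vc=[28]
#7 0x73→b28/s0 VC-HIT; vc=[20]
#8 0x53→b20/s0 VC-HIT; vc=[28]
#9 0x73→b28/s0 VC-HIT; vc=[20]
#10 0x71→b28/s0 L1-HIT; vc=[20]
#11 0x72→b28/s0 L1-HIT; vc=[20]
#12 0x2a→b10/s2 MISS; vc=[20]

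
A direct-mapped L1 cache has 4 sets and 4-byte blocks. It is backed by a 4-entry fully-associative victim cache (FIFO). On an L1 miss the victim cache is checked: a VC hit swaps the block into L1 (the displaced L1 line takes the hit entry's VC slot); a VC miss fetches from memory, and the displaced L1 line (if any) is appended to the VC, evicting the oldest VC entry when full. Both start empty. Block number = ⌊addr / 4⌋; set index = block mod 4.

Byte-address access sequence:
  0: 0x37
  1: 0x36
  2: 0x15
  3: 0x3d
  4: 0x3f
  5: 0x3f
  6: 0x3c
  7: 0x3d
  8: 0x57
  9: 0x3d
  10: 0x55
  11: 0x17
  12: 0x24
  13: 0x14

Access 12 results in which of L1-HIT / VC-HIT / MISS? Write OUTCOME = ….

#0 0x37→b13/s1 MISS; vc=[]
#1 0x36→b13/s1 L1-HIT; vc=[]
#2 0x15→b5/s1 MISS; vc=[13]
#3 0x3d→b15/s3 MISS; vc=[13]
#4 0x3f→b15/s3 L1-HIT; vc=[13]
#5 0x3f→b15/s3 L1-HIT; vc=[13]
#6 0x3c→b15/s3 L1-HIT; vc=[13]
#7 0x3d→b15/s3 L1-HIT; vc=[13]
#8 0x57→b21/s1 MISS; vc=[13,5]
#9 0x3d→b15/s3 L1-HIT; vc=[13,5]
#10 0x55→b21/s1 L1-HIT; vc=[13,5]
#11 0x17→b5/s1 VC-HIT; vc=[13,21]
#12 0x24→b9/s1 MISS; vc=[13,21,5]
#13 0x14→b5/s1 VC-HIT; vc=[13,21,9]

OUTCOME = MISS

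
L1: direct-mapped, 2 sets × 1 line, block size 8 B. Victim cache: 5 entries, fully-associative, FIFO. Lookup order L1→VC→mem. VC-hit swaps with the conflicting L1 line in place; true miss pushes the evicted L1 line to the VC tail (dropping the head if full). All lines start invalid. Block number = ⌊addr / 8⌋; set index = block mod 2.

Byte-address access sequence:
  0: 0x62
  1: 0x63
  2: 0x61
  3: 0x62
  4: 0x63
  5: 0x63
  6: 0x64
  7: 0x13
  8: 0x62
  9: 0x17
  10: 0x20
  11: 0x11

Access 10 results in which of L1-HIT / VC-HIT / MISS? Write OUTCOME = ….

  [0] addr=0x62 blk=12 s=0: MISS | VC []
  [1] addr=0x63 blk=12 s=0: L1-HIT | VC []
  [2] addr=0x61 blk=12 s=0: L1-HIT | VC []
  [3] addr=0x62 blk=12 s=0: L1-HIT | VC []
  [4] addr=0x63 blk=12 s=0: L1-HIT | VC []
  [5] addr=0x63 blk=12 s=0: L1-HIT | VC []
  [6] addr=0x64 blk=12 s=0: L1-HIT | VC []
  [7] addr=0x13 blk=2 s=0: MISS | VC [12]
  [8] addr=0x62 blk=12 s=0: VC-HIT | VC [2]
  [9] addr=0x17 blk=2 s=0: VC-HIT | VC [12]
  [10] addr=0x20 blk=4 s=0: MISS | VC [12, 2]
  [11] addr=0x11 blk=2 s=0: VC-HIT | VC [12, 4]

OUTCOME = MISS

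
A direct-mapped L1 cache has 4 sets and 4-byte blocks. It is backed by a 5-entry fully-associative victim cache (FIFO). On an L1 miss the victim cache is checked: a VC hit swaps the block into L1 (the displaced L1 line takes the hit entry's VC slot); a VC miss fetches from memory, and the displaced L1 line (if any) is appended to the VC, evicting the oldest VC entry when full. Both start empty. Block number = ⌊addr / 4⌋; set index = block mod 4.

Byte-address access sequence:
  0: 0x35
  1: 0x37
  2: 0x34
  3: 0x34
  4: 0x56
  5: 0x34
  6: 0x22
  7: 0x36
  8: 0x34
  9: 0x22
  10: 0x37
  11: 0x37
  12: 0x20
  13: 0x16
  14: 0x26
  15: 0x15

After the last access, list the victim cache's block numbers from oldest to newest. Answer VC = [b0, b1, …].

  [0] addr=0x35 blk=13 s=1: MISS | VC []
  [1] addr=0x37 blk=13 s=1: L1-HIT | VC []
  [2] addr=0x34 blk=13 s=1: L1-HIT | VC []
  [3] addr=0x34 blk=13 s=1: L1-HIT | VC []
  [4] addr=0x56 blk=21 s=1: MISS | VC [13]
  [5] addr=0x34 blk=13 s=1: VC-HIT | VC [21]
  [6] addr=0x22 blk=8 s=0: MISS | VC [21]
  [7] addr=0x36 blk=13 s=1: L1-HIT | VC [21]
  [8] addr=0x34 blk=13 s=1: L1-HIT | VC [21]
  [9] addr=0x22 blk=8 s=0: L1-HIT | VC [21]
  [10] addr=0x37 blk=13 s=1: L1-HIT | VC [21]
  [11] addr=0x37 blk=13 s=1: L1-HIT | VC [21]
  [12] addr=0x20 blk=8 s=0: L1-HIT | VC [21]
  [13] addr=0x16 blk=5 s=1: MISS | VC [21, 13]
  [14] addr=0x26 blk=9 s=1: MISS | VC [21, 13, 5]
  [15] addr=0x15 blk=5 s=1: VC-HIT | VC [21, 13, 9]

VC = [21, 13, 9]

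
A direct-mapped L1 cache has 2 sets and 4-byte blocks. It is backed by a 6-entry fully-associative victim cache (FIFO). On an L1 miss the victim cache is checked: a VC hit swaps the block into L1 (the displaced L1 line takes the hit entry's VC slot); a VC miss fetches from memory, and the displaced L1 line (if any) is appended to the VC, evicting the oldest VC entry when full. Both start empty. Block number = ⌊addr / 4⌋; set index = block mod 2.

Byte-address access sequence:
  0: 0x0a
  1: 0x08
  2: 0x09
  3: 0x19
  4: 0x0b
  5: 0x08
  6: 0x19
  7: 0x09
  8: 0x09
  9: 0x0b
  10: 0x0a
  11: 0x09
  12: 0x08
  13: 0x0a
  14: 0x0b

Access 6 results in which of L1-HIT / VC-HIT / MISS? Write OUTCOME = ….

OUTCOME = VC-HIT

0: 0xa (blk 2, set 0) → MISS  vc=[]
1: 0x8 (blk 2, set 0) → L1-HIT  vc=[]
2: 0x9 (blk 2, set 0) → L1-HIT  vc=[]
3: 0x19 (blk 6, set 0) → MISS  vc=[2]
4: 0xb (blk 2, set 0) → VC-HIT  vc=[6]
5: 0x8 (blk 2, set 0) → L1-HIT  vc=[6]
6: 0x19 (blk 6, set 0) → VC-HIT  vc=[2]
7: 0x9 (blk 2, set 0) → VC-HIT  vc=[6]
8: 0x9 (blk 2, set 0) → L1-HIT  vc=[6]
9: 0xb (blk 2, set 0) → L1-HIT  vc=[6]
10: 0xa (blk 2, set 0) → L1-HIT  vc=[6]
11: 0x9 (blk 2, set 0) → L1-HIT  vc=[6]
12: 0x8 (blk 2, set 0) → L1-HIT  vc=[6]
13: 0xa (blk 2, set 0) → L1-HIT  vc=[6]
14: 0xb (blk 2, set 0) → L1-HIT  vc=[6]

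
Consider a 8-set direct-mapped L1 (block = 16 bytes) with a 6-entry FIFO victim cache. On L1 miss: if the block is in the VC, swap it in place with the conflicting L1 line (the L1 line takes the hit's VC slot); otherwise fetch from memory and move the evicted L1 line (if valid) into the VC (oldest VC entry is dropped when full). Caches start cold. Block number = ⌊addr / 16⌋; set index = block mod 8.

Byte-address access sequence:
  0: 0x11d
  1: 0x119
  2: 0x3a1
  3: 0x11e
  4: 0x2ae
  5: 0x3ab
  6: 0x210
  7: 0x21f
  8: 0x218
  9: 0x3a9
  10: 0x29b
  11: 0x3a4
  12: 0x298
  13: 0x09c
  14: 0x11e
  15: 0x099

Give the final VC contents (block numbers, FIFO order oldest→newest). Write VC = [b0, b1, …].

#0 0x11d→b17/s1 MISS; vc=[]
#1 0x119→b17/s1 L1-HIT; vc=[]
#2 0x3a1→b58/s2 MISS; vc=[]
#3 0x11e→b17/s1 L1-HIT; vc=[]
#4 0x2ae→b42/s2 MISS; vc=[58]
#5 0x3ab→b58/s2 VC-HIT; vc=[42]
#6 0x210→b33/s1 MISS; vc=[42,17]
#7 0x21f→b33/s1 L1-HIT; vc=[42,17]
#8 0x218→b33/s1 L1-HIT; vc=[42,17]
#9 0x3a9→b58/s2 L1-HIT; vc=[42,17]
#10 0x29b→b41/s1 MISS; vc=[42,17,33]
#11 0x3a4→b58/s2 L1-HIT; vc=[42,17,33]
#12 0x298→b41/s1 L1-HIT; vc=[42,17,33]
#13 0x9c→b9/s1 MISS; vc=[42,17,33,41]
#14 0x11e→b17/s1 VC-HIT; vc=[42,9,33,41]
#15 0x99→b9/s1 VC-HIT; vc=[42,17,33,41]

VC = [42, 17, 33, 41]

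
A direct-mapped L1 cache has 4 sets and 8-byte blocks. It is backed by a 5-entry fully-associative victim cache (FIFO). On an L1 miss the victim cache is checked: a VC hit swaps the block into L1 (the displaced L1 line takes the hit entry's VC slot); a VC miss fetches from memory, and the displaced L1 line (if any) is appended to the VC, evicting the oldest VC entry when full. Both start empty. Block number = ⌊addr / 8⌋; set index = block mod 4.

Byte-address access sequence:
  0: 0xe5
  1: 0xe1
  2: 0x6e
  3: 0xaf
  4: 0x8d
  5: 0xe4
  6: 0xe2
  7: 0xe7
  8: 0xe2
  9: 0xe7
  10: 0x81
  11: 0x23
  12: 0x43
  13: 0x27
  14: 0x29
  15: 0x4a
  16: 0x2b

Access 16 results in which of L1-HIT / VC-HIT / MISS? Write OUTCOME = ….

OUTCOME = VC-HIT

0: 0xe5 (blk 28, set 0) → MISS  vc=[]
1: 0xe1 (blk 28, set 0) → L1-HIT  vc=[]
2: 0x6e (blk 13, set 1) → MISS  vc=[]
3: 0xaf (blk 21, set 1) → MISS  vc=[13]
4: 0x8d (blk 17, set 1) → MISS  vc=[13, 21]
5: 0xe4 (blk 28, set 0) → L1-HIT  vc=[13, 21]
6: 0xe2 (blk 28, set 0) → L1-HIT  vc=[13, 21]
7: 0xe7 (blk 28, set 0) → L1-HIT  vc=[13, 21]
8: 0xe2 (blk 28, set 0) → L1-HIT  vc=[13, 21]
9: 0xe7 (blk 28, set 0) → L1-HIT  vc=[13, 21]
10: 0x81 (blk 16, set 0) → MISS  vc=[13, 21, 28]
11: 0x23 (blk 4, set 0) → MISS  vc=[13, 21, 28, 16]
12: 0x43 (blk 8, set 0) → MISS  vc=[13, 21, 28, 16, 4]
13: 0x27 (blk 4, set 0) → VC-HIT  vc=[13, 21, 28, 16, 8]
14: 0x29 (blk 5, set 1) → MISS  vc=[21, 28, 16, 8, 17]
15: 0x4a (blk 9, set 1) → MISS  vc=[28, 16, 8, 17, 5]
16: 0x2b (blk 5, set 1) → VC-HIT  vc=[28, 16, 8, 17, 9]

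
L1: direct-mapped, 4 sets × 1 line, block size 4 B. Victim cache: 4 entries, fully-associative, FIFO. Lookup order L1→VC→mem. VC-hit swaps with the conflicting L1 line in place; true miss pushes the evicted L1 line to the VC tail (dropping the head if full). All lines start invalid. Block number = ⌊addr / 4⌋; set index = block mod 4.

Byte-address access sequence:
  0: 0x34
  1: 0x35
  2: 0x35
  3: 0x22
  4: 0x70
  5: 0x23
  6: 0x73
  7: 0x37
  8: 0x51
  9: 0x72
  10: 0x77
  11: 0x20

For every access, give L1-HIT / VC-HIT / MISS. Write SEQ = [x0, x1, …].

0: 0x34 (blk 13, set 1) → MISS  vc=[]
1: 0x35 (blk 13, set 1) → L1-HIT  vc=[]
2: 0x35 (blk 13, set 1) → L1-HIT  vc=[]
3: 0x22 (blk 8, set 0) → MISS  vc=[]
4: 0x70 (blk 28, set 0) → MISS  vc=[8]
5: 0x23 (blk 8, set 0) → VC-HIT  vc=[28]
6: 0x73 (blk 28, set 0) → VC-HIT  vc=[8]
7: 0x37 (blk 13, set 1) → L1-HIT  vc=[8]
8: 0x51 (blk 20, set 0) → MISS  vc=[8, 28]
9: 0x72 (blk 28, set 0) → VC-HIT  vc=[8, 20]
10: 0x77 (blk 29, set 1) → MISS  vc=[8, 20, 13]
11: 0x20 (blk 8, set 0) → VC-HIT  vc=[28, 20, 13]

SEQ = [MISS, L1-HIT, L1-HIT, MISS, MISS, VC-HIT, VC-HIT, L1-HIT, MISS, VC-HIT, MISS, VC-HIT]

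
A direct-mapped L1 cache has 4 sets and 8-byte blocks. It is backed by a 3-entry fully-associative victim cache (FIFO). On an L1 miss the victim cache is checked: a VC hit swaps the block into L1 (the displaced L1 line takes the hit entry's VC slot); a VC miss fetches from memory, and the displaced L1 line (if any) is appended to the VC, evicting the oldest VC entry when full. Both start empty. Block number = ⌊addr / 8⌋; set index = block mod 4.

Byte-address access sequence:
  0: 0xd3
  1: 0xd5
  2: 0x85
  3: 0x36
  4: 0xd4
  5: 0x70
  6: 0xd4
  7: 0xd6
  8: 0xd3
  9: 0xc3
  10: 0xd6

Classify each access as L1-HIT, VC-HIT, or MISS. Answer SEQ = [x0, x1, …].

0: 0xd3 (blk 26, set 2) → MISS  vc=[]
1: 0xd5 (blk 26, set 2) → L1-HIT  vc=[]
2: 0x85 (blk 16, set 0) → MISS  vc=[]
3: 0x36 (blk 6, set 2) → MISS  vc=[26]
4: 0xd4 (blk 26, set 2) → VC-HIT  vc=[6]
5: 0x70 (blk 14, set 2) → MISS  vc=[6, 26]
6: 0xd4 (blk 26, set 2) → VC-HIT  vc=[6, 14]
7: 0xd6 (blk 26, set 2) → L1-HIT  vc=[6, 14]
8: 0xd3 (blk 26, set 2) → L1-HIT  vc=[6, 14]
9: 0xc3 (blk 24, set 0) → MISS  vc=[6, 14, 16]
10: 0xd6 (blk 26, set 2) → L1-HIT  vc=[6, 14, 16]

SEQ = [MISS, L1-HIT, MISS, MISS, VC-HIT, MISS, VC-HIT, L1-HIT, L1-HIT, MISS, L1-HIT]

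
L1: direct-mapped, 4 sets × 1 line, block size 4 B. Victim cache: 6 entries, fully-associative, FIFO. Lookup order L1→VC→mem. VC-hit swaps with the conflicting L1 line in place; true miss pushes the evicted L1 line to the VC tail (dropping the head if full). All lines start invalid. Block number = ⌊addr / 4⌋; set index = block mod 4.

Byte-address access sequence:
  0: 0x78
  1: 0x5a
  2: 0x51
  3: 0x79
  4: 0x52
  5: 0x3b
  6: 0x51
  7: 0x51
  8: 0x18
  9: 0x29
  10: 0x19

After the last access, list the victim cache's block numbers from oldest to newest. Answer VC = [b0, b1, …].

VC = [22, 30, 14, 10]

#0 0x78→b30/s2 MISS; vc=[]
#1 0x5a→b22/s2 MISS; vc=[30]
#2 0x51→b20/s0 MISS; vc=[30]
#3 0x79→b30/s2 VC-HIT; vc=[22]
#4 0x52→b20/s0 L1-HIT; vc=[22]
#5 0x3b→b14/s2 MISS; vc=[22,30]
#6 0x51→b20/s0 L1-HIT; vc=[22,30]
#7 0x51→b20/s0 L1-HIT; vc=[22,30]
#8 0x18→b6/s2 MISS; vc=[22,30,14]
#9 0x29→b10/s2 MISS; vc=[22,30,14,6]
#10 0x19→b6/s2 VC-HIT; vc=[22,30,14,10]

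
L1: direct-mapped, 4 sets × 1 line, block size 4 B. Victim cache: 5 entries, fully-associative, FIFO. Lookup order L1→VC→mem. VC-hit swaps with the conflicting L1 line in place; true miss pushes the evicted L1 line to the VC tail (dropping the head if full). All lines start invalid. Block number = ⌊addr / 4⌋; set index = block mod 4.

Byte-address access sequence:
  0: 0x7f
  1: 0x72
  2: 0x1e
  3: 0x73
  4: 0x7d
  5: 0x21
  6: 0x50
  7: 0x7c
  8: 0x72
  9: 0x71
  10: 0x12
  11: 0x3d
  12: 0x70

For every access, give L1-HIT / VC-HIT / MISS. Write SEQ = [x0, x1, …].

SEQ = [MISS, MISS, MISS, L1-HIT, VC-HIT, MISS, MISS, L1-HIT, VC-HIT, L1-HIT, MISS, MISS, VC-HIT]

  [0] addr=0x7f blk=31 s=3: MISS | VC []
  [1] addr=0x72 blk=28 s=0: MISS | VC []
  [2] addr=0x1e blk=7 s=3: MISS | VC [31]
  [3] addr=0x73 blk=28 s=0: L1-HIT | VC [31]
  [4] addr=0x7d blk=31 s=3: VC-HIT | VC [7]
  [5] addr=0x21 blk=8 s=0: MISS | VC [7, 28]
  [6] addr=0x50 blk=20 s=0: MISS | VC [7, 28, 8]
  [7] addr=0x7c blk=31 s=3: L1-HIT | VC [7, 28, 8]
  [8] addr=0x72 blk=28 s=0: VC-HIT | VC [7, 20, 8]
  [9] addr=0x71 blk=28 s=0: L1-HIT | VC [7, 20, 8]
  [10] addr=0x12 blk=4 s=0: MISS | VC [7, 20, 8, 28]
  [11] addr=0x3d blk=15 s=3: MISS | VC [7, 20, 8, 28, 31]
  [12] addr=0x70 blk=28 s=0: VC-HIT | VC [7, 20, 8, 4, 31]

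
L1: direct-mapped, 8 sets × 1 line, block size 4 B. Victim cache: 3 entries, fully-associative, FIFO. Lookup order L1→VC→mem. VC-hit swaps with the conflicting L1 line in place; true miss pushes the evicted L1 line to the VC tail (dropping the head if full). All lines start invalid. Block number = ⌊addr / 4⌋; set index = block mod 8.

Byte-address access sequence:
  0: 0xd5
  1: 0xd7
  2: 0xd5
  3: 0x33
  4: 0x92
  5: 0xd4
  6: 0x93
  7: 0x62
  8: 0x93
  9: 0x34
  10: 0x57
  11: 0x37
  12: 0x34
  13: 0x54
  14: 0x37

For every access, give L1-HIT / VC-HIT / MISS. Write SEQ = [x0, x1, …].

SEQ = [MISS, L1-HIT, L1-HIT, MISS, MISS, L1-HIT, L1-HIT, MISS, L1-HIT, MISS, MISS, VC-HIT, L1-HIT, VC-HIT, VC-HIT]

  [0] addr=0xd5 blk=53 s=5: MISS | VC []
  [1] addr=0xd7 blk=53 s=5: L1-HIT | VC []
  [2] addr=0xd5 blk=53 s=5: L1-HIT | VC []
  [3] addr=0x33 blk=12 s=4: MISS | VC []
  [4] addr=0x92 blk=36 s=4: MISS | VC [12]
  [5] addr=0xd4 blk=53 s=5: L1-HIT | VC [12]
  [6] addr=0x93 blk=36 s=4: L1-HIT | VC [12]
  [7] addr=0x62 blk=24 s=0: MISS | VC [12]
  [8] addr=0x93 blk=36 s=4: L1-HIT | VC [12]
  [9] addr=0x34 blk=13 s=5: MISS | VC [12, 53]
  [10] addr=0x57 blk=21 s=5: MISS | VC [12, 53, 13]
  [11] addr=0x37 blk=13 s=5: VC-HIT | VC [12, 53, 21]
  [12] addr=0x34 blk=13 s=5: L1-HIT | VC [12, 53, 21]
  [13] addr=0x54 blk=21 s=5: VC-HIT | VC [12, 53, 13]
  [14] addr=0x37 blk=13 s=5: VC-HIT | VC [12, 53, 21]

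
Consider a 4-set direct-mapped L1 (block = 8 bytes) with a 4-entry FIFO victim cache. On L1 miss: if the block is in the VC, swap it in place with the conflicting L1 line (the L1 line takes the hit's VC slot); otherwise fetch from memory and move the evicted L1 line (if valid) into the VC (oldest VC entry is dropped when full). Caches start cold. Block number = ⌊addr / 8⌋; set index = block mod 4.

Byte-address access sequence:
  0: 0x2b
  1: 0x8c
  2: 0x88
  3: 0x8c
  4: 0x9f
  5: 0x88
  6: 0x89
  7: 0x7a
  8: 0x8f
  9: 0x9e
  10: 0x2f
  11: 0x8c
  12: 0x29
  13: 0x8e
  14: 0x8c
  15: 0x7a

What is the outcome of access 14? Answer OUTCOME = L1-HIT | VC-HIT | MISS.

OUTCOME = L1-HIT

0: 0x2b (blk 5, set 1) → MISS  vc=[]
1: 0x8c (blk 17, set 1) → MISS  vc=[5]
2: 0x88 (blk 17, set 1) → L1-HIT  vc=[5]
3: 0x8c (blk 17, set 1) → L1-HIT  vc=[5]
4: 0x9f (blk 19, set 3) → MISS  vc=[5]
5: 0x88 (blk 17, set 1) → L1-HIT  vc=[5]
6: 0x89 (blk 17, set 1) → L1-HIT  vc=[5]
7: 0x7a (blk 15, set 3) → MISS  vc=[5, 19]
8: 0x8f (blk 17, set 1) → L1-HIT  vc=[5, 19]
9: 0x9e (blk 19, set 3) → VC-HIT  vc=[5, 15]
10: 0x2f (blk 5, set 1) → VC-HIT  vc=[17, 15]
11: 0x8c (blk 17, set 1) → VC-HIT  vc=[5, 15]
12: 0x29 (blk 5, set 1) → VC-HIT  vc=[17, 15]
13: 0x8e (blk 17, set 1) → VC-HIT  vc=[5, 15]
14: 0x8c (blk 17, set 1) → L1-HIT  vc=[5, 15]
15: 0x7a (blk 15, set 3) → VC-HIT  vc=[5, 19]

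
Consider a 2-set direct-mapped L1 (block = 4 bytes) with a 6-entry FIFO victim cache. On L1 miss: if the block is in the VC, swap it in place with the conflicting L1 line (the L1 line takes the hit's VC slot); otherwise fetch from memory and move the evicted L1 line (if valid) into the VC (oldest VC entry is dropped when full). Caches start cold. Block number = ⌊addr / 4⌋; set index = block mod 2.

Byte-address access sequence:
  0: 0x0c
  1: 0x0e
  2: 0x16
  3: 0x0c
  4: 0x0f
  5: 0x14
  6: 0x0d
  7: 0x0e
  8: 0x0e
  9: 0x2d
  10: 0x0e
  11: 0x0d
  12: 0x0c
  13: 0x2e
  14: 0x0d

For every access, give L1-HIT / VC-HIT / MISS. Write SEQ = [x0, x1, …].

  [0] addr=0xc blk=3 s=1: MISS | VC []
  [1] addr=0xe blk=3 s=1: L1-HIT | VC []
  [2] addr=0x16 blk=5 s=1: MISS | VC [3]
  [3] addr=0xc blk=3 s=1: VC-HIT | VC [5]
  [4] addr=0xf blk=3 s=1: L1-HIT | VC [5]
  [5] addr=0x14 blk=5 s=1: VC-HIT | VC [3]
  [6] addr=0xd blk=3 s=1: VC-HIT | VC [5]
  [7] addr=0xe blk=3 s=1: L1-HIT | VC [5]
  [8] addr=0xe blk=3 s=1: L1-HIT | VC [5]
  [9] addr=0x2d blk=11 s=1: MISS | VC [5, 3]
  [10] addr=0xe blk=3 s=1: VC-HIT | VC [5, 11]
  [11] addr=0xd blk=3 s=1: L1-HIT | VC [5, 11]
  [12] addr=0xc blk=3 s=1: L1-HIT | VC [5, 11]
  [13] addr=0x2e blk=11 s=1: VC-HIT | VC [5, 3]
  [14] addr=0xd blk=3 s=1: VC-HIT | VC [5, 11]

SEQ = [MISS, L1-HIT, MISS, VC-HIT, L1-HIT, VC-HIT, VC-HIT, L1-HIT, L1-HIT, MISS, VC-HIT, L1-HIT, L1-HIT, VC-HIT, VC-HIT]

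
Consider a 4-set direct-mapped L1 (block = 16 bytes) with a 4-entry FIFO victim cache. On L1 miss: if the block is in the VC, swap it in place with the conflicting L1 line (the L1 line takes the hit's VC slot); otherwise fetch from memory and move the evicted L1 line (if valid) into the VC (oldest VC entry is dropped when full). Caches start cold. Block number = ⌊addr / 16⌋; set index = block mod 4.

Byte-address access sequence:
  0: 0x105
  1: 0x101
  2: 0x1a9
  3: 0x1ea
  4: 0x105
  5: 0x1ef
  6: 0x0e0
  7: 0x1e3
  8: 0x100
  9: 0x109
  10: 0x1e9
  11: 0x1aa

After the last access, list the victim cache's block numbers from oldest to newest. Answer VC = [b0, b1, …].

VC = [30, 14]

0: 0x105 (blk 16, set 0) → MISS  vc=[]
1: 0x101 (blk 16, set 0) → L1-HIT  vc=[]
2: 0x1a9 (blk 26, set 2) → MISS  vc=[]
3: 0x1ea (blk 30, set 2) → MISS  vc=[26]
4: 0x105 (blk 16, set 0) → L1-HIT  vc=[26]
5: 0x1ef (blk 30, set 2) → L1-HIT  vc=[26]
6: 0xe0 (blk 14, set 2) → MISS  vc=[26, 30]
7: 0x1e3 (blk 30, set 2) → VC-HIT  vc=[26, 14]
8: 0x100 (blk 16, set 0) → L1-HIT  vc=[26, 14]
9: 0x109 (blk 16, set 0) → L1-HIT  vc=[26, 14]
10: 0x1e9 (blk 30, set 2) → L1-HIT  vc=[26, 14]
11: 0x1aa (blk 26, set 2) → VC-HIT  vc=[30, 14]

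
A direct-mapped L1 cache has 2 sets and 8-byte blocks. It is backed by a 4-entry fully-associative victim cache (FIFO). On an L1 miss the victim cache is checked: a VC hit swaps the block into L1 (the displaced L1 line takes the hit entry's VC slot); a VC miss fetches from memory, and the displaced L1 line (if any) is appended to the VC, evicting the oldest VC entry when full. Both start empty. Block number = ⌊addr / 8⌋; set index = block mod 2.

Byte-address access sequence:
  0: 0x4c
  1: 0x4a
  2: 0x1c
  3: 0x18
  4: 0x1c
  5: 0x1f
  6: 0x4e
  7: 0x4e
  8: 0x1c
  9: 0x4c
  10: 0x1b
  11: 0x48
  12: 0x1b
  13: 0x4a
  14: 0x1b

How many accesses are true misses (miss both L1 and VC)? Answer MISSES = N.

MISSES = 2

#0 0x4c→b9/s1 MISS; vc=[]
#1 0x4a→b9/s1 L1-HIT; vc=[]
#2 0x1c→b3/s1 MISS; vc=[9]
#3 0x18→b3/s1 L1-HIT; vc=[9]
#4 0x1c→b3/s1 L1-HIT; vc=[9]
#5 0x1f→b3/s1 L1-HIT; vc=[9]
#6 0x4e→b9/s1 VC-HIT; vc=[3]
#7 0x4e→b9/s1 L1-HIT; vc=[3]
#8 0x1c→b3/s1 VC-HIT; vc=[9]
#9 0x4c→b9/s1 VC-HIT; vc=[3]
#10 0x1b→b3/s1 VC-HIT; vc=[9]
#11 0x48→b9/s1 VC-HIT; vc=[3]
#12 0x1b→b3/s1 VC-HIT; vc=[9]
#13 0x4a→b9/s1 VC-HIT; vc=[3]
#14 0x1b→b3/s1 VC-HIT; vc=[9]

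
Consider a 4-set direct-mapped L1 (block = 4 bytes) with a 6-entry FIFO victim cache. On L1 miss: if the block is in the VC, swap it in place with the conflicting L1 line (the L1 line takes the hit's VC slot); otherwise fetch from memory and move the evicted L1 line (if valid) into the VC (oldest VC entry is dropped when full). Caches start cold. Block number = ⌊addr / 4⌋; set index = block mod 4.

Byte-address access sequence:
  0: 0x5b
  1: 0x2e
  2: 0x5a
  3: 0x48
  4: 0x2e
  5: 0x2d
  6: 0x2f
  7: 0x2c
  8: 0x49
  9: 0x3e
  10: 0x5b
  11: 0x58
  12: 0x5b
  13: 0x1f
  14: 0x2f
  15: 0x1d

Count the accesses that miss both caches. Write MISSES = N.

MISSES = 5

#0 0x5b→b22/s2 MISS; vc=[]
#1 0x2e→b11/s3 MISS; vc=[]
#2 0x5a→b22/s2 L1-HIT; vc=[]
#3 0x48→b18/s2 MISS; vc=[22]
#4 0x2e→b11/s3 L1-HIT; vc=[22]
#5 0x2d→b11/s3 L1-HIT; vc=[22]
#6 0x2f→b11/s3 L1-HIT; vc=[22]
#7 0x2c→b11/s3 L1-HIT; vc=[22]
#8 0x49→b18/s2 L1-HIT; vc=[22]
#9 0x3e→b15/s3 MISS; vc=[22,11]
#10 0x5b→b22/s2 VC-HIT; vc=[18,11]
#11 0x58→b22/s2 L1-HIT; vc=[18,11]
#12 0x5b→b22/s2 L1-HIT; vc=[18,11]
#13 0x1f→b7/s3 MISS; vc=[18,11,15]
#14 0x2f→b11/s3 VC-HIT; vc=[18,7,15]
#15 0x1d→b7/s3 VC-HIT; vc=[18,11,15]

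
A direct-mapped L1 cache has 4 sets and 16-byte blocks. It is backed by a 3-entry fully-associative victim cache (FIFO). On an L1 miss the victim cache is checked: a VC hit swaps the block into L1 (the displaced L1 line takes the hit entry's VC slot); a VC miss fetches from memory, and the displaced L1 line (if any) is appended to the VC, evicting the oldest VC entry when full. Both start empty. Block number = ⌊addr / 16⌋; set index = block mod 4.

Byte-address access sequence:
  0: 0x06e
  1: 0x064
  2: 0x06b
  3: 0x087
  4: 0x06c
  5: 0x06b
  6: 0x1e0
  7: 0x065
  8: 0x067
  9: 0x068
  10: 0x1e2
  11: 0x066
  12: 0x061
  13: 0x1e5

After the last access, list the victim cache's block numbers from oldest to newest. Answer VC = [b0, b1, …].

  [0] addr=0x6e blk=6 s=2: MISS | VC []
  [1] addr=0x64 blk=6 s=2: L1-HIT | VC []
  [2] addr=0x6b blk=6 s=2: L1-HIT | VC []
  [3] addr=0x87 blk=8 s=0: MISS | VC []
  [4] addr=0x6c blk=6 s=2: L1-HIT | VC []
  [5] addr=0x6b blk=6 s=2: L1-HIT | VC []
  [6] addr=0x1e0 blk=30 s=2: MISS | VC [6]
  [7] addr=0x65 blk=6 s=2: VC-HIT | VC [30]
  [8] addr=0x67 blk=6 s=2: L1-HIT | VC [30]
  [9] addr=0x68 blk=6 s=2: L1-HIT | VC [30]
  [10] addr=0x1e2 blk=30 s=2: VC-HIT | VC [6]
  [11] addr=0x66 blk=6 s=2: VC-HIT | VC [30]
  [12] addr=0x61 blk=6 s=2: L1-HIT | VC [30]
  [13] addr=0x1e5 blk=30 s=2: VC-HIT | VC [6]

VC = [6]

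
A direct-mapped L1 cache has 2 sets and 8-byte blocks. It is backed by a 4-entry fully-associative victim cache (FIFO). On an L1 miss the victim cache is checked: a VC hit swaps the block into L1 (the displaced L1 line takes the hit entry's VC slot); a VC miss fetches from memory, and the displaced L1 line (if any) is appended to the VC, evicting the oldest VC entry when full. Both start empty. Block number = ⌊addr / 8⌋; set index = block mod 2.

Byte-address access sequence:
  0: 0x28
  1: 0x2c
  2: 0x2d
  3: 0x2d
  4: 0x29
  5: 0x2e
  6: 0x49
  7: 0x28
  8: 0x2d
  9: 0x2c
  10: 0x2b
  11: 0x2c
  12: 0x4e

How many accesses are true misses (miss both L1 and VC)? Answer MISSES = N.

0: 0x28 (blk 5, set 1) → MISS  vc=[]
1: 0x2c (blk 5, set 1) → L1-HIT  vc=[]
2: 0x2d (blk 5, set 1) → L1-HIT  vc=[]
3: 0x2d (blk 5, set 1) → L1-HIT  vc=[]
4: 0x29 (blk 5, set 1) → L1-HIT  vc=[]
5: 0x2e (blk 5, set 1) → L1-HIT  vc=[]
6: 0x49 (blk 9, set 1) → MISS  vc=[5]
7: 0x28 (blk 5, set 1) → VC-HIT  vc=[9]
8: 0x2d (blk 5, set 1) → L1-HIT  vc=[9]
9: 0x2c (blk 5, set 1) → L1-HIT  vc=[9]
10: 0x2b (blk 5, set 1) → L1-HIT  vc=[9]
11: 0x2c (blk 5, set 1) → L1-HIT  vc=[9]
12: 0x4e (blk 9, set 1) → VC-HIT  vc=[5]

MISSES = 2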